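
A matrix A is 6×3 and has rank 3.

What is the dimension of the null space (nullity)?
0

The rank-nullity theorem for an m×n matrix states:
rank(A) + nullity(A) = n (the number of columns).
Here n = 3 and rank(A) = 3, so nullity(A) = 3 - 3 = 0.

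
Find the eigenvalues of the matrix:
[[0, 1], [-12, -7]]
λ = -4 and λ = -3

Characteristic equation: det(A - λI) = 0
λ² - (trace)λ + (det) = 0
λ² - (-7)λ + (12) = 0
λ² + 7λ + 12 = 0
Solving: λ = -4, -3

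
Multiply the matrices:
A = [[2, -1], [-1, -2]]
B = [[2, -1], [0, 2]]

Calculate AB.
[[4, -4], [-2, -3]]

Each entry (i,j) of AB = sum over k of A[i][k]*B[k][j].
(AB)[0][0] = (2)*(2) + (-1)*(0) = 4
(AB)[0][1] = (2)*(-1) + (-1)*(2) = -4
(AB)[1][0] = (-1)*(2) + (-2)*(0) = -2
(AB)[1][1] = (-1)*(-1) + (-2)*(2) = -3
AB = [[4, -4], [-2, -3]]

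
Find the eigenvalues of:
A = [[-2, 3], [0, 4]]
λ = -2, 4

Solve det(A - λI) = 0. For a 2×2 matrix this is λ² - (trace)λ + det = 0.
trace(A) = -2 + 4 = 2.
det(A) = (-2)*(4) - (3)*(0) = -8 - 0 = -8.
Characteristic equation: λ² - (2)λ + (-8) = 0.
Discriminant: (2)² - 4*(-8) = 4 + 32 = 36.
Roots: λ = (2 ± √36) / 2 = -2, 4.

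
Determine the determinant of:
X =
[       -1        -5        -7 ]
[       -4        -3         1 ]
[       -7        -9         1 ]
det(X) = -96

Expand along row 0 (cofactor expansion): det(X) = a*(e*i - f*h) - b*(d*i - f*g) + c*(d*h - e*g), where the 3×3 is [[a, b, c], [d, e, f], [g, h, i]].
Minor M_00 = (-3)*(1) - (1)*(-9) = -3 + 9 = 6.
Minor M_01 = (-4)*(1) - (1)*(-7) = -4 + 7 = 3.
Minor M_02 = (-4)*(-9) - (-3)*(-7) = 36 - 21 = 15.
det(X) = (-1)*(6) - (-5)*(3) + (-7)*(15) = -6 + 15 - 105 = -96.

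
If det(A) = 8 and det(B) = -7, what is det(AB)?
-56

Use the multiplicative property of determinants: det(AB) = det(A)*det(B).
det(AB) = (8)*(-7) = -56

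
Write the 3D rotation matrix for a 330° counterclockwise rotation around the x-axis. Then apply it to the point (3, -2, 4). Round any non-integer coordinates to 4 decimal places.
R = [[1, 0, 0], [0, √3/2, 1/2], [0, -1/2, √3/2]]; R·(3, -2, 4) = (3.0000, 0.2679, 4.4641)

Rotation matrix for 330° around x-axis:
cos(330°) = √3/2, sin(330°) = -1/2
R = [[1, 0, 0], [0, √3/2, 1/2], [0, -1/2, √3/2]]
Apply to (3, -2, 4): R·[3, -2, 4]ᵀ = (3.0000, 0.2679, 4.4641)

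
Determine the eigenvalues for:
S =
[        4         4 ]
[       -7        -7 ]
λ = -3, 0

Solve det(S - λI) = 0. For a 2×2 matrix the characteristic equation is λ² - (trace)λ + det = 0.
trace(S) = a + d = 4 - 7 = -3.
det(S) = a*d - b*c = (4)*(-7) - (4)*(-7) = -28 + 28 = 0.
Characteristic equation: λ² - (-3)λ + (0) = 0.
Discriminant = (-3)² - 4*(0) = 9 - 0 = 9.
λ = (-3 ± √9) / 2 = (-3 ± 3) / 2 = -3, 0.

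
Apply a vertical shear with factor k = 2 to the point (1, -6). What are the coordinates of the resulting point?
(1, -4)

Shear matrix for vertical shear with factor k = 2:
[[1, 0], [2, 1]]
Result: (1, -6) → (1, -4)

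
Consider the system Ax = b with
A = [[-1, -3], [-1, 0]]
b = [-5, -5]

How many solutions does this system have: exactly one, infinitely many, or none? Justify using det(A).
Exactly one solution

Compute det(A) = (-1)*(0) - (-3)*(-1) = -3.
Because det(A) ≠ 0, A is invertible and Ax = b has a unique solution for every b (here x = A⁻¹ b).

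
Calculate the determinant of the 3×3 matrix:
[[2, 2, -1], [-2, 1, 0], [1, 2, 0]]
5

Expansion along first row:
det = 2·det([[1,0],[2,0]]) - 2·det([[-2,0],[1,0]]) + -1·det([[-2,1],[1,2]])
    = 2·(1·0 - 0·2) - 2·(-2·0 - 0·1) + -1·(-2·2 - 1·1)
    = 2·0 - 2·0 + -1·-5
    = 0 + 0 + 5 = 5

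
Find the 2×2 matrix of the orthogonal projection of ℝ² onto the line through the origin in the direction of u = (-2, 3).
[[4/13, -6/13], [-6/13, 9/13]]

The orthogonal projection onto the line spanned by a nonzero vector u = (a, b) has matrix P = (u uᵀ) / (uᵀ u) = (1/(a² + b²)) · [[a², ab], [ab, b²]].
Here u = (-2, 3), so a² + b² = 4 + 9 = 13.
P = (1/13) · [[4, -6], [-6, 9]] = [[4/13, -6/13], [-6/13, 9/13]].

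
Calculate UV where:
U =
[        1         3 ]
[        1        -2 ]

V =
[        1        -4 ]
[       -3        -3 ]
UV =
[       -8       -13 ]
[        7         2 ]

Matrix multiplication: (UV)[i][j] = sum over k of U[i][k] * V[k][j].
  (UV)[0][0] = (1)*(1) + (3)*(-3) = -8
  (UV)[0][1] = (1)*(-4) + (3)*(-3) = -13
  (UV)[1][0] = (1)*(1) + (-2)*(-3) = 7
  (UV)[1][1] = (1)*(-4) + (-2)*(-3) = 2
UV =
[       -8       -13 ]
[        7         2 ]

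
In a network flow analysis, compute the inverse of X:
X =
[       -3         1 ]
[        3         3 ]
det(X) = -12
X⁻¹ =
[     -1/4      1/12 ]
[      1/4       1/4 ]

For a 2×2 matrix X = [[a, b], [c, d]] with det(X) ≠ 0, X⁻¹ = (1/det(X)) * [[d, -b], [-c, a]].
det(X) = (-3)*(3) - (1)*(3) = -9 - 3 = -12.
X⁻¹ = (1/-12) * [[3, -1], [-3, -3]].
Dividing each entry by -12 and reducing:
X⁻¹ =
[     -1/4      1/12 ]
[      1/4       1/4 ]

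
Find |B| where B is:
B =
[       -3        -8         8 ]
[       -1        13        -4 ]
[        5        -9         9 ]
det(B) = -603

Expand along row 0 (cofactor expansion): det(B) = a*(e*i - f*h) - b*(d*i - f*g) + c*(d*h - e*g), where the 3×3 is [[a, b, c], [d, e, f], [g, h, i]].
Minor M_00 = (13)*(9) - (-4)*(-9) = 117 - 36 = 81.
Minor M_01 = (-1)*(9) - (-4)*(5) = -9 + 20 = 11.
Minor M_02 = (-1)*(-9) - (13)*(5) = 9 - 65 = -56.
det(B) = (-3)*(81) - (-8)*(11) + (8)*(-56) = -243 + 88 - 448 = -603.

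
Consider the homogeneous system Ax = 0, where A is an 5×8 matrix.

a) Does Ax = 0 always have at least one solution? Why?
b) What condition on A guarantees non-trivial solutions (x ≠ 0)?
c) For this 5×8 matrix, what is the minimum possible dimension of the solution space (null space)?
a) Yes, x = 0 is always a solution. b) When A has linearly dependent columns (rank < n). c) Minimum nullity = 3.

a) x = 0 satisfies A·0 = 0, so the zero vector is always a solution.
b) Non-trivial solutions exist iff the columns of A are linearly dependent, equivalently rank(A) < n (the number of columns).
c) By rank-nullity, rank(A) + nullity(A) = n = 8. Since A has only 5 rows, rank(A) ≤ 5, so nullity(A) ≥ 8 - 5 = 3.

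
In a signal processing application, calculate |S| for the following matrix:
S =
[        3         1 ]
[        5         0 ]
det(S) = -5

For a 2×2 matrix [[a, b], [c, d]], det = a*d - b*c.
det(S) = (3)*(0) - (1)*(5) = 0 - 5 = -5.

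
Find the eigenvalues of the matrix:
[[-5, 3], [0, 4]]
λ = -5 and λ = 4

Characteristic equation: det(A - λI) = 0
λ² - (trace)λ + (det) = 0
λ² - (-1)λ + (-20) = 0
λ² + 1λ - 20 = 0
Solving: λ = -5, 4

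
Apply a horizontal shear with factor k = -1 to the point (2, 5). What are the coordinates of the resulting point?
(-3, 5)

Shear matrix for horizontal shear with factor k = -1:
[[1, -1], [0, 1]]
Result: (2, 5) → (-3, 5)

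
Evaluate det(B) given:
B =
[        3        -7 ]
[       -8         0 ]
det(B) = -56

For a 2×2 matrix [[a, b], [c, d]], det = a*d - b*c.
det(B) = (3)*(0) - (-7)*(-8) = 0 - 56 = -56.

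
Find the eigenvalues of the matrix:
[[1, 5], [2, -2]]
λ = -4 and λ = 3

Characteristic equation: det(A - λI) = 0
λ² - (trace)λ + (det) = 0
λ² - (-1)λ + (-12) = 0
λ² + 1λ - 12 = 0
Solving: λ = -4, 3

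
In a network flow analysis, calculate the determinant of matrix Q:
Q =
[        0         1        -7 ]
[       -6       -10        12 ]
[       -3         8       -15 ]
det(Q) = 420

Expand along row 0 (cofactor expansion): det(Q) = a*(e*i - f*h) - b*(d*i - f*g) + c*(d*h - e*g), where the 3×3 is [[a, b, c], [d, e, f], [g, h, i]].
Minor M_00 = (-10)*(-15) - (12)*(8) = 150 - 96 = 54.
Minor M_01 = (-6)*(-15) - (12)*(-3) = 90 + 36 = 126.
Minor M_02 = (-6)*(8) - (-10)*(-3) = -48 - 30 = -78.
det(Q) = (0)*(54) - (1)*(126) + (-7)*(-78) = 0 - 126 + 546 = 420.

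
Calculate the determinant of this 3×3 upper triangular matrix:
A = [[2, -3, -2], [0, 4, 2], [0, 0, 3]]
24

The determinant of a triangular matrix is the product of its diagonal entries (the off-diagonal entries above the diagonal do not affect it).
det(A) = (2) * (4) * (3) = 24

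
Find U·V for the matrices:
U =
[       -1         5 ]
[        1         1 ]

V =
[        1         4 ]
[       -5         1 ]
UV =
[      -26         1 ]
[       -4         5 ]

Matrix multiplication: (UV)[i][j] = sum over k of U[i][k] * V[k][j].
  (UV)[0][0] = (-1)*(1) + (5)*(-5) = -26
  (UV)[0][1] = (-1)*(4) + (5)*(1) = 1
  (UV)[1][0] = (1)*(1) + (1)*(-5) = -4
  (UV)[1][1] = (1)*(4) + (1)*(1) = 5
UV =
[      -26         1 ]
[       -4         5 ]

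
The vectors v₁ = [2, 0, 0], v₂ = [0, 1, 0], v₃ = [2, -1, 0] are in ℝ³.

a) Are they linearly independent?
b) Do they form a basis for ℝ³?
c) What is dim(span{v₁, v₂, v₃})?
Not independent, not a basis, dim(span) = 2

Check whether v₃ can be written as a linear combination of v₁ and v₂.
v₃ = (1)·v₁ + (-1)·v₂ = [2, -1, 0], so the three vectors are linearly dependent.
Thus they do not form a basis for ℝ³, and dim(span{v₁, v₂, v₃}) = 2 (spanned by v₁ and v₂).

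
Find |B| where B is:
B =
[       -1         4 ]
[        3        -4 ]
det(B) = -8

For a 2×2 matrix [[a, b], [c, d]], det = a*d - b*c.
det(B) = (-1)*(-4) - (4)*(3) = 4 - 12 = -8.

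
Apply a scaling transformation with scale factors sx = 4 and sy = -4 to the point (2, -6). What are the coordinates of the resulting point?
(8, 24)

Scaling matrix:
[[4, 0], [0, -4]]
Result: (2 × 4, -6 × -4) = (8, 24)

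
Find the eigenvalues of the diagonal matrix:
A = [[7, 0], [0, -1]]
λ₁ = 7, λ₂ = -1

The characteristic polynomial of A is det(A - λI) = (7 - λ)(-1 - λ) = 0.
The roots are λ = 7 and λ = -1, so the eigenvalues are the diagonal entries.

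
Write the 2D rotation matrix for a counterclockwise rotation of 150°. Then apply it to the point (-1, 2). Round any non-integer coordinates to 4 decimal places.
R = [[-√3/2, -1/2], [1/2, -√3/2]]; R·(-1, 2) = (-0.1340, -2.2321)

Rotation matrix formula: R(θ) = [[cos θ, -sin θ], [sin θ, cos θ]]
For θ = 150°:
cos(150°) = -√3/2
sin(150°) = 1/2
R = [[-√3/2, -1/2], [1/2, -√3/2]]
Apply to (-1, 2): [-√3/2·-1 + (-1/2)·2, 1/2·-1 + -√3/2·2] = (-0.1340, -2.2321)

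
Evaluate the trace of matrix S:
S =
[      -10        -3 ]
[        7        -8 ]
tr(S) = -10 - 8 = -18

The trace of a square matrix is the sum of its diagonal entries.
Diagonal entries of S: S[0][0] = -10, S[1][1] = -8.
tr(S) = -10 - 8 = -18.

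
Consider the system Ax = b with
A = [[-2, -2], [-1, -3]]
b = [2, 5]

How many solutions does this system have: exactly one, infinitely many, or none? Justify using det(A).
Exactly one solution

Compute det(A) = (-2)*(-3) - (-2)*(-1) = 4.
Because det(A) ≠ 0, A is invertible and Ax = b has a unique solution for every b (here x = A⁻¹ b).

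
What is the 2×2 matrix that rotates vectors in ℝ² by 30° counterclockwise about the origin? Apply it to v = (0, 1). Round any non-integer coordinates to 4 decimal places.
R = [[√3/2, -1/2], [1/2, √3/2]]; R·v = (-0.5000, 0.8660)

A counterclockwise rotation by angle θ in ℝ² has matrix R(θ) = [[cos θ, -sin θ], [sin θ, cos θ]].
For θ = 30°: cos θ = √3/2, sin θ = 1/2.
R(30°) = [[√3/2, -1/2], [1/2, √3/2]].
R·v = [√3/2·0 + (-1/2)·1, 1/2·0 + √3/2·1] = (-0.5000, 0.8660).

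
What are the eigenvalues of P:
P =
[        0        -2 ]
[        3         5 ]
λ = 2, 3

Solve det(P - λI) = 0. For a 2×2 matrix the characteristic equation is λ² - (trace)λ + det = 0.
trace(P) = a + d = 0 + 5 = 5.
det(P) = a*d - b*c = (0)*(5) - (-2)*(3) = 0 + 6 = 6.
Characteristic equation: λ² - (5)λ + (6) = 0.
Discriminant = (5)² - 4*(6) = 25 - 24 = 1.
λ = (5 ± √1) / 2 = (5 ± 1) / 2 = 2, 3.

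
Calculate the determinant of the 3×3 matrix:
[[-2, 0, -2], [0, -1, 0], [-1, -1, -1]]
0

Expansion along first row:
det = -2·det([[-1,0],[-1,-1]]) - 0·det([[0,0],[-1,-1]]) + -2·det([[0,-1],[-1,-1]])
    = -2·(-1·-1 - 0·-1) - 0·(0·-1 - 0·-1) + -2·(0·-1 - -1·-1)
    = -2·1 - 0·0 + -2·-1
    = -2 + 0 + 2 = 0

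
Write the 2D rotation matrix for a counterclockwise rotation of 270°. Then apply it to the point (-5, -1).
R = [[0, 1], [-1, 0]]; R·(-5, -1) = (-1, 5)

Rotation matrix formula: R(θ) = [[cos θ, -sin θ], [sin θ, cos θ]]
For θ = 270°:
cos(270°) = 0
sin(270°) = -1
R = [[0, 1], [-1, 0]]
Apply to (-5, -1): [0·-5 + (1)·-1, -1·-5 + 0·-1] = (-1, 5)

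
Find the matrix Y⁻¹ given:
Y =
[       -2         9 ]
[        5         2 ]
det(Y) = -49
Y⁻¹ =
[    -2/49      9/49 ]
[     5/49      2/49 ]

For a 2×2 matrix Y = [[a, b], [c, d]] with det(Y) ≠ 0, Y⁻¹ = (1/det(Y)) * [[d, -b], [-c, a]].
det(Y) = (-2)*(2) - (9)*(5) = -4 - 45 = -49.
Y⁻¹ = (1/-49) * [[2, -9], [-5, -2]].
Dividing each entry by -49 and reducing:
Y⁻¹ =
[    -2/49      9/49 ]
[     5/49      2/49 ]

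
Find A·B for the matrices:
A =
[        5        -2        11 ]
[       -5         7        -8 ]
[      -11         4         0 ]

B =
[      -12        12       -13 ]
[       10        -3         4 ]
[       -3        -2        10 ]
AB =
[     -113        44        37 ]
[      154       -65        13 ]
[      172      -144       159 ]

Matrix multiplication: (AB)[i][j] = sum over k of A[i][k] * B[k][j].
  (AB)[0][0] = (5)*(-12) + (-2)*(10) + (11)*(-3) = -113
  (AB)[0][1] = (5)*(12) + (-2)*(-3) + (11)*(-2) = 44
  (AB)[0][2] = (5)*(-13) + (-2)*(4) + (11)*(10) = 37
  (AB)[1][0] = (-5)*(-12) + (7)*(10) + (-8)*(-3) = 154
  (AB)[1][1] = (-5)*(12) + (7)*(-3) + (-8)*(-2) = -65
  (AB)[1][2] = (-5)*(-13) + (7)*(4) + (-8)*(10) = 13
  (AB)[2][0] = (-11)*(-12) + (4)*(10) + (0)*(-3) = 172
  (AB)[2][1] = (-11)*(12) + (4)*(-3) + (0)*(-2) = -144
  (AB)[2][2] = (-11)*(-13) + (4)*(4) + (0)*(10) = 159
AB =
[     -113        44        37 ]
[      154       -65        13 ]
[      172      -144       159 ]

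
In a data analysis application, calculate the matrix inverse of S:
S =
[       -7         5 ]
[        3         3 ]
det(S) = -36
S⁻¹ =
[    -1/12      5/36 ]
[     1/12      7/36 ]

For a 2×2 matrix S = [[a, b], [c, d]] with det(S) ≠ 0, S⁻¹ = (1/det(S)) * [[d, -b], [-c, a]].
det(S) = (-7)*(3) - (5)*(3) = -21 - 15 = -36.
S⁻¹ = (1/-36) * [[3, -5], [-3, -7]].
Dividing each entry by -36 and reducing:
S⁻¹ =
[    -1/12      5/36 ]
[     1/12      7/36 ]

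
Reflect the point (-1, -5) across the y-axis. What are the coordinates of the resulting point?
(1, -5)

Reflection across y-axis: (-1, -5) → (1, -5)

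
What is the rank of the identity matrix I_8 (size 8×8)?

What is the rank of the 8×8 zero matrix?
rank(I_8) = 8, rank(0) = 0

The identity I_8 has 8 columns that are the standard basis vectors e_1, …, e_8. These are linearly independent, so all 8 columns are pivots and rank(I_8) = 8.
The 8×8 zero matrix has every entry zero, so every row is the zero row and there are no pivots; rank(0) = 0.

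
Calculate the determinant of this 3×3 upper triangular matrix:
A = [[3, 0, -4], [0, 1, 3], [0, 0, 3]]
9

The determinant of a triangular matrix is the product of its diagonal entries (the off-diagonal entries above the diagonal do not affect it).
det(A) = (3) * (1) * (3) = 9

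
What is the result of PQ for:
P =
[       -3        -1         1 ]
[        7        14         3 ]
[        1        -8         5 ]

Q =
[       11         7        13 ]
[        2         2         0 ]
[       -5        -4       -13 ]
PQ =
[      -40       -27       -52 ]
[       90        65        52 ]
[      -30       -29       -52 ]

Matrix multiplication: (PQ)[i][j] = sum over k of P[i][k] * Q[k][j].
  (PQ)[0][0] = (-3)*(11) + (-1)*(2) + (1)*(-5) = -40
  (PQ)[0][1] = (-3)*(7) + (-1)*(2) + (1)*(-4) = -27
  (PQ)[0][2] = (-3)*(13) + (-1)*(0) + (1)*(-13) = -52
  (PQ)[1][0] = (7)*(11) + (14)*(2) + (3)*(-5) = 90
  (PQ)[1][1] = (7)*(7) + (14)*(2) + (3)*(-4) = 65
  (PQ)[1][2] = (7)*(13) + (14)*(0) + (3)*(-13) = 52
  (PQ)[2][0] = (1)*(11) + (-8)*(2) + (5)*(-5) = -30
  (PQ)[2][1] = (1)*(7) + (-8)*(2) + (5)*(-4) = -29
  (PQ)[2][2] = (1)*(13) + (-8)*(0) + (5)*(-13) = -52
PQ =
[      -40       -27       -52 ]
[       90        65        52 ]
[      -30       -29       -52 ]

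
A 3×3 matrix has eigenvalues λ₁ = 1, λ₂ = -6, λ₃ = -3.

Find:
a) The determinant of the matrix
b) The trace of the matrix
det = 18, trace = -8

Two standard eigenvalue identities:
- det(A) equals the product of the eigenvalues (counted with multiplicity).
- trace(A) equals the sum of the eigenvalues.
det(A) = (1)*(-6)*(-3) = 18.
trace(A) = 1 - 6 - 3 = -8.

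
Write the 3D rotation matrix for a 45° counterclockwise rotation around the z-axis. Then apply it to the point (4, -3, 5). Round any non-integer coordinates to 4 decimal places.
R = [[√2/2, -√2/2, 0], [√2/2, √2/2, 0], [0, 0, 1]]; R·(4, -3, 5) = (4.9497, 0.7071, 5.0000)

Rotation matrix for 45° around z-axis:
cos(45°) = √2/2, sin(45°) = √2/2
R = [[√2/2, -√2/2, 0], [√2/2, √2/2, 0], [0, 0, 1]]
Apply to (4, -3, 5): R·[4, -3, 5]ᵀ = (4.9497, 0.7071, 5.0000)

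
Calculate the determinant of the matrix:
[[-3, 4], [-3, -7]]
33

For a 2×2 matrix [[a, b], [c, d]], det = ad - bc
det = (-3)(-7) - (4)(-3) = 21 - -12 = 33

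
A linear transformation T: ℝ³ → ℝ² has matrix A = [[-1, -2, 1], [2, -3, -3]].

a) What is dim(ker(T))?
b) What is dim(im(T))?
dim(ker) = 1, dim(im) = 2

The two rows are not scalar multiples of one another (no single k satisfies row 2 = k × row 1), so they are linearly independent.
Thus rank(A) = 2.
dim(im(T)) = rank(A) = 2.
By the rank-nullity theorem applied to T: ℝ³ → ℝ², rank(A) + nullity(A) = 3 (the domain dimension), so dim(ker(T)) = 3 - 2 = 1.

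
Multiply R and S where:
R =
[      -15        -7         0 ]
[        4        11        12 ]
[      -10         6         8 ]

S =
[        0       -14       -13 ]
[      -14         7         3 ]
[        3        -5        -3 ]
RS =
[       98       161       174 ]
[     -118       -39       -55 ]
[      -60       142       124 ]

Matrix multiplication: (RS)[i][j] = sum over k of R[i][k] * S[k][j].
  (RS)[0][0] = (-15)*(0) + (-7)*(-14) + (0)*(3) = 98
  (RS)[0][1] = (-15)*(-14) + (-7)*(7) + (0)*(-5) = 161
  (RS)[0][2] = (-15)*(-13) + (-7)*(3) + (0)*(-3) = 174
  (RS)[1][0] = (4)*(0) + (11)*(-14) + (12)*(3) = -118
  (RS)[1][1] = (4)*(-14) + (11)*(7) + (12)*(-5) = -39
  (RS)[1][2] = (4)*(-13) + (11)*(3) + (12)*(-3) = -55
  (RS)[2][0] = (-10)*(0) + (6)*(-14) + (8)*(3) = -60
  (RS)[2][1] = (-10)*(-14) + (6)*(7) + (8)*(-5) = 142
  (RS)[2][2] = (-10)*(-13) + (6)*(3) + (8)*(-3) = 124
RS =
[       98       161       174 ]
[     -118       -39       -55 ]
[      -60       142       124 ]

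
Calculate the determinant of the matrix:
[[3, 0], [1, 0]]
0

For a 2×2 matrix [[a, b], [c, d]], det = ad - bc
det = (3)(0) - (0)(1) = 0 - 0 = 0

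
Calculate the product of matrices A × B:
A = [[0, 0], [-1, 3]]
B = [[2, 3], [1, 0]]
[[0, 0], [1, -3]]

Matrix multiplication:
C[0][0] = 0×2 + 0×1 = 0
C[0][1] = 0×3 + 0×0 = 0
C[1][0] = -1×2 + 3×1 = 1
C[1][1] = -1×3 + 3×0 = -3
Result: [[0, 0], [1, -3]]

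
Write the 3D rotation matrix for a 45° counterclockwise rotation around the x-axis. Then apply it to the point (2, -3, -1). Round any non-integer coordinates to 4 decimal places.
R = [[1, 0, 0], [0, √2/2, -√2/2], [0, √2/2, √2/2]]; R·(2, -3, -1) = (2.0000, -1.4142, -2.8284)

Rotation matrix for 45° around x-axis:
cos(45°) = √2/2, sin(45°) = √2/2
R = [[1, 0, 0], [0, √2/2, -√2/2], [0, √2/2, √2/2]]
Apply to (2, -3, -1): R·[2, -3, -1]ᵀ = (2.0000, -1.4142, -2.8284)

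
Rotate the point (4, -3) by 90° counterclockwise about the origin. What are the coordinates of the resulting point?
(3, 4)

Rotation matrix R(θ) = [[cos θ, -sin θ], [sin θ, cos θ]]; for θ = 90°:
R = [[0, -1], [1, 0]]
Result: R × [4, -3]ᵀ = [0·4 + (-1)·-3, 1·4 + (0)·-3]ᵀ = (3, 4)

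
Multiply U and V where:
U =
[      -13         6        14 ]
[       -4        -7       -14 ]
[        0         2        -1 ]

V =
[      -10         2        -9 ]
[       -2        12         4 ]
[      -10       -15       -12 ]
UV =
[      -22      -164       -27 ]
[      194       118       176 ]
[        6        39        20 ]

Matrix multiplication: (UV)[i][j] = sum over k of U[i][k] * V[k][j].
  (UV)[0][0] = (-13)*(-10) + (6)*(-2) + (14)*(-10) = -22
  (UV)[0][1] = (-13)*(2) + (6)*(12) + (14)*(-15) = -164
  (UV)[0][2] = (-13)*(-9) + (6)*(4) + (14)*(-12) = -27
  (UV)[1][0] = (-4)*(-10) + (-7)*(-2) + (-14)*(-10) = 194
  (UV)[1][1] = (-4)*(2) + (-7)*(12) + (-14)*(-15) = 118
  (UV)[1][2] = (-4)*(-9) + (-7)*(4) + (-14)*(-12) = 176
  (UV)[2][0] = (0)*(-10) + (2)*(-2) + (-1)*(-10) = 6
  (UV)[2][1] = (0)*(2) + (2)*(12) + (-1)*(-15) = 39
  (UV)[2][2] = (0)*(-9) + (2)*(4) + (-1)*(-12) = 20
UV =
[      -22      -164       -27 ]
[      194       118       176 ]
[        6        39        20 ]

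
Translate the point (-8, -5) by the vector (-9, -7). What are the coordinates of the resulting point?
(-17, -12)

Translation by (-9, -7):
x' = -8 + -9 = -17
y' = -5 + -7 = -12
Homogeneous matrix: [[1, 0, -9], [0, 1, -7], [0, 0, 1]]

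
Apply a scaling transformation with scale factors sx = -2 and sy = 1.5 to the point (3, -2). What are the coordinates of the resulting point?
(-6, -3.0)

Scaling matrix:
[[-2, 0], [0, 1.50]]
Result: (3 × -2, -2 × 1.5) = (-6, -3.0)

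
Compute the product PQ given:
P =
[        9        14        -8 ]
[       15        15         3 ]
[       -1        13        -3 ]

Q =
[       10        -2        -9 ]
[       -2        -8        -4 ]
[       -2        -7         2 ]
PQ =
[       78       -74      -153 ]
[      114      -171      -189 ]
[      -30       -81       -49 ]

Matrix multiplication: (PQ)[i][j] = sum over k of P[i][k] * Q[k][j].
  (PQ)[0][0] = (9)*(10) + (14)*(-2) + (-8)*(-2) = 78
  (PQ)[0][1] = (9)*(-2) + (14)*(-8) + (-8)*(-7) = -74
  (PQ)[0][2] = (9)*(-9) + (14)*(-4) + (-8)*(2) = -153
  (PQ)[1][0] = (15)*(10) + (15)*(-2) + (3)*(-2) = 114
  (PQ)[1][1] = (15)*(-2) + (15)*(-8) + (3)*(-7) = -171
  (PQ)[1][2] = (15)*(-9) + (15)*(-4) + (3)*(2) = -189
  (PQ)[2][0] = (-1)*(10) + (13)*(-2) + (-3)*(-2) = -30
  (PQ)[2][1] = (-1)*(-2) + (13)*(-8) + (-3)*(-7) = -81
  (PQ)[2][2] = (-1)*(-9) + (13)*(-4) + (-3)*(2) = -49
PQ =
[       78       -74      -153 ]
[      114      -171      -189 ]
[      -30       -81       -49 ]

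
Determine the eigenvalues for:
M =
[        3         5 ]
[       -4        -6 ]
λ = -2, -1

Solve det(M - λI) = 0. For a 2×2 matrix the characteristic equation is λ² - (trace)λ + det = 0.
trace(M) = a + d = 3 - 6 = -3.
det(M) = a*d - b*c = (3)*(-6) - (5)*(-4) = -18 + 20 = 2.
Characteristic equation: λ² - (-3)λ + (2) = 0.
Discriminant = (-3)² - 4*(2) = 9 - 8 = 1.
λ = (-3 ± √1) / 2 = (-3 ± 1) / 2 = -2, -1.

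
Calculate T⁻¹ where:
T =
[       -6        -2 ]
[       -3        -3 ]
det(T) = 12
T⁻¹ =
[     -1/4       1/6 ]
[      1/4      -1/2 ]

For a 2×2 matrix T = [[a, b], [c, d]] with det(T) ≠ 0, T⁻¹ = (1/det(T)) * [[d, -b], [-c, a]].
det(T) = (-6)*(-3) - (-2)*(-3) = 18 - 6 = 12.
T⁻¹ = (1/12) * [[-3, 2], [3, -6]].
Dividing each entry by 12 and reducing:
T⁻¹ =
[     -1/4       1/6 ]
[      1/4      -1/2 ]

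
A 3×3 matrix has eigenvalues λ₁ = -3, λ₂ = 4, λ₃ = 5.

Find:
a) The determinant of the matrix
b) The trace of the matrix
det = -60, trace = 6

Two standard eigenvalue identities:
- det(A) equals the product of the eigenvalues (counted with multiplicity).
- trace(A) equals the sum of the eigenvalues.
det(A) = (-3)*(4)*(5) = -60.
trace(A) = -3 + 4 + 5 = 6.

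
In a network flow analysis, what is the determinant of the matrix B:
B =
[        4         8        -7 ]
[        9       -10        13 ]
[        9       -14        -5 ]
det(B) = 2476

Expand along row 0 (cofactor expansion): det(B) = a*(e*i - f*h) - b*(d*i - f*g) + c*(d*h - e*g), where the 3×3 is [[a, b, c], [d, e, f], [g, h, i]].
Minor M_00 = (-10)*(-5) - (13)*(-14) = 50 + 182 = 232.
Minor M_01 = (9)*(-5) - (13)*(9) = -45 - 117 = -162.
Minor M_02 = (9)*(-14) - (-10)*(9) = -126 + 90 = -36.
det(B) = (4)*(232) - (8)*(-162) + (-7)*(-36) = 928 + 1296 + 252 = 2476.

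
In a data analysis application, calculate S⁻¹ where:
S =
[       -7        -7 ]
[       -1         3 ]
det(S) = -28
S⁻¹ =
[    -3/28      -1/4 ]
[    -1/28       1/4 ]

For a 2×2 matrix S = [[a, b], [c, d]] with det(S) ≠ 0, S⁻¹ = (1/det(S)) * [[d, -b], [-c, a]].
det(S) = (-7)*(3) - (-7)*(-1) = -21 - 7 = -28.
S⁻¹ = (1/-28) * [[3, 7], [1, -7]].
Dividing each entry by -28 and reducing:
S⁻¹ =
[    -3/28      -1/4 ]
[    -1/28       1/4 ]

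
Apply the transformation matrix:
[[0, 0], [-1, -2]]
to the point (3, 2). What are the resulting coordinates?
(0, -7)

Matrix multiplication:
[[0, 0], [-1, -2]] × [3, 2]ᵀ
= [0×3 + 0×2, -1×3 + -2×2]ᵀ
= [0.0000, -7.0000]ᵀ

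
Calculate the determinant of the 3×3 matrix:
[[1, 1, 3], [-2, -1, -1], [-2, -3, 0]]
11

Expansion along first row:
det = 1·det([[-1,-1],[-3,0]]) - 1·det([[-2,-1],[-2,0]]) + 3·det([[-2,-1],[-2,-3]])
    = 1·(-1·0 - -1·-3) - 1·(-2·0 - -1·-2) + 3·(-2·-3 - -1·-2)
    = 1·-3 - 1·-2 + 3·4
    = -3 + 2 + 12 = 11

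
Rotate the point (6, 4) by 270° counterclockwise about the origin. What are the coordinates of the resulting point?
(4, -6)

Rotation matrix R(θ) = [[cos θ, -sin θ], [sin θ, cos θ]]; for θ = 270°:
R = [[0, 1], [-1, 0]]
Result: R × [6, 4]ᵀ = [0·6 + (1)·4, -1·6 + (0)·4]ᵀ = (4, -6)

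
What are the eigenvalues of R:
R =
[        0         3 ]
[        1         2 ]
λ = -1, 3

Solve det(R - λI) = 0. For a 2×2 matrix the characteristic equation is λ² - (trace)λ + det = 0.
trace(R) = a + d = 0 + 2 = 2.
det(R) = a*d - b*c = (0)*(2) - (3)*(1) = 0 - 3 = -3.
Characteristic equation: λ² - (2)λ + (-3) = 0.
Discriminant = (2)² - 4*(-3) = 4 + 12 = 16.
λ = (2 ± √16) / 2 = (2 ± 4) / 2 = -1, 3.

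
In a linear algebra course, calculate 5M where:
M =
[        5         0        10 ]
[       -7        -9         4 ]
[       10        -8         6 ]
5M =
[       25         0        50 ]
[      -35       -45        20 ]
[       50       -40        30 ]

Scalar multiplication is elementwise: (5M)[i][j] = 5 * M[i][j].
  (5M)[0][0] = 5 * (5) = 25
  (5M)[0][1] = 5 * (0) = 0
  (5M)[0][2] = 5 * (10) = 50
  (5M)[1][0] = 5 * (-7) = -35
  (5M)[1][1] = 5 * (-9) = -45
  (5M)[1][2] = 5 * (4) = 20
  (5M)[2][0] = 5 * (10) = 50
  (5M)[2][1] = 5 * (-8) = -40
  (5M)[2][2] = 5 * (6) = 30
5M =
[       25         0        50 ]
[      -35       -45        20 ]
[       50       -40        30 ]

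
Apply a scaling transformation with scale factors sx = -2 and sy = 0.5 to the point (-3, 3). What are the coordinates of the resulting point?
(6, 1.5)

Scaling matrix:
[[-2, 0], [0, 0.50]]
Result: (-3 × -2, 3 × 0.5) = (6, 1.5)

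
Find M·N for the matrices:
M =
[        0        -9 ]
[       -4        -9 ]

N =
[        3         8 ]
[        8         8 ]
MN =
[      -72       -72 ]
[      -84      -104 ]

Matrix multiplication: (MN)[i][j] = sum over k of M[i][k] * N[k][j].
  (MN)[0][0] = (0)*(3) + (-9)*(8) = -72
  (MN)[0][1] = (0)*(8) + (-9)*(8) = -72
  (MN)[1][0] = (-4)*(3) + (-9)*(8) = -84
  (MN)[1][1] = (-4)*(8) + (-9)*(8) = -104
MN =
[      -72       -72 ]
[      -84      -104 ]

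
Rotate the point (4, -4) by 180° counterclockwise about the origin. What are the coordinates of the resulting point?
(-4, 4)

Rotation matrix R(θ) = [[cos θ, -sin θ], [sin θ, cos θ]]; for θ = 180°:
R = [[-1, 0], [0, -1]]
Result: R × [4, -4]ᵀ = [-1·4 + (0)·-4, 0·4 + (-1)·-4]ᵀ = (-4, 4)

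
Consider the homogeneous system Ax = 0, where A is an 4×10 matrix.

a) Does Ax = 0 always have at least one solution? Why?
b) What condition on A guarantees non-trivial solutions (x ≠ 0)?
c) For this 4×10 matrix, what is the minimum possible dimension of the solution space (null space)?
a) Yes, x = 0 is always a solution. b) When A has linearly dependent columns (rank < n). c) Minimum nullity = 6.

a) x = 0 satisfies A·0 = 0, so the zero vector is always a solution.
b) Non-trivial solutions exist iff the columns of A are linearly dependent, equivalently rank(A) < n (the number of columns).
c) By rank-nullity, rank(A) + nullity(A) = n = 10. Since A has only 4 rows, rank(A) ≤ 4, so nullity(A) ≥ 10 - 4 = 6.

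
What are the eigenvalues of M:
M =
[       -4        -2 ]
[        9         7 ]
λ = -2, 5

Solve det(M - λI) = 0. For a 2×2 matrix the characteristic equation is λ² - (trace)λ + det = 0.
trace(M) = a + d = -4 + 7 = 3.
det(M) = a*d - b*c = (-4)*(7) - (-2)*(9) = -28 + 18 = -10.
Characteristic equation: λ² - (3)λ + (-10) = 0.
Discriminant = (3)² - 4*(-10) = 9 + 40 = 49.
λ = (3 ± √49) / 2 = (3 ± 7) / 2 = -2, 5.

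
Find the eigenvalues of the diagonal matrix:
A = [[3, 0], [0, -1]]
λ₁ = 3, λ₂ = -1

The characteristic polynomial of A is det(A - λI) = (3 - λ)(-1 - λ) = 0.
The roots are λ = 3 and λ = -1, so the eigenvalues are the diagonal entries.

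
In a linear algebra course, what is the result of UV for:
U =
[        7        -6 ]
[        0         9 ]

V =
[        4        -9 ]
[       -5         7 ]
UV =
[       58      -105 ]
[      -45        63 ]

Matrix multiplication: (UV)[i][j] = sum over k of U[i][k] * V[k][j].
  (UV)[0][0] = (7)*(4) + (-6)*(-5) = 58
  (UV)[0][1] = (7)*(-9) + (-6)*(7) = -105
  (UV)[1][0] = (0)*(4) + (9)*(-5) = -45
  (UV)[1][1] = (0)*(-9) + (9)*(7) = 63
UV =
[       58      -105 ]
[      -45        63 ]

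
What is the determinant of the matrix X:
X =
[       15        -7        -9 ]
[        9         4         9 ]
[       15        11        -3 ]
det(X) = -3150

Expand along row 0 (cofactor expansion): det(X) = a*(e*i - f*h) - b*(d*i - f*g) + c*(d*h - e*g), where the 3×3 is [[a, b, c], [d, e, f], [g, h, i]].
Minor M_00 = (4)*(-3) - (9)*(11) = -12 - 99 = -111.
Minor M_01 = (9)*(-3) - (9)*(15) = -27 - 135 = -162.
Minor M_02 = (9)*(11) - (4)*(15) = 99 - 60 = 39.
det(X) = (15)*(-111) - (-7)*(-162) + (-9)*(39) = -1665 - 1134 - 351 = -3150.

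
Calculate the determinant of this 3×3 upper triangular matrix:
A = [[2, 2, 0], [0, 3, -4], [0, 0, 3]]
18

The determinant of a triangular matrix is the product of its diagonal entries (the off-diagonal entries above the diagonal do not affect it).
det(A) = (2) * (3) * (3) = 18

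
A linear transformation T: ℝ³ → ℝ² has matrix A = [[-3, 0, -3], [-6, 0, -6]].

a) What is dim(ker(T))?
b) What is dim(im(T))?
dim(ker) = 2, dim(im) = 1

Observe that row 2 = 2 × row 1 (so the rows are linearly dependent).
Thus rank(A) = 1 (only one linearly independent row).
dim(im(T)) = rank(A) = 1.
By the rank-nullity theorem applied to T: ℝ³ → ℝ², rank(A) + nullity(A) = 3 (the domain dimension), so dim(ker(T)) = 3 - 1 = 2.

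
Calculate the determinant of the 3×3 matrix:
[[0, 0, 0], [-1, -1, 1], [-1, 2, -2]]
0

Expansion along first row:
det = 0·det([[-1,1],[2,-2]]) - 0·det([[-1,1],[-1,-2]]) + 0·det([[-1,-1],[-1,2]])
    = 0·(-1·-2 - 1·2) - 0·(-1·-2 - 1·-1) + 0·(-1·2 - -1·-1)
    = 0·0 - 0·3 + 0·-3
    = 0 + 0 + 0 = 0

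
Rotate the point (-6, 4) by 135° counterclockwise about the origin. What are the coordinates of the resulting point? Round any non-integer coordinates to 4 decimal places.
(1.4142, -7.0711)

Rotation matrix R(θ) = [[cos θ, -sin θ], [sin θ, cos θ]]; for θ = 135°:
R = [[-√2/2, -√2/2], [√2/2, -√2/2]]
Result: R × [-6, 4]ᵀ = [-√2/2·-6 + (-√2/2)·4, √2/2·-6 + (-√2/2)·4]ᵀ = (1.4142, -7.0711)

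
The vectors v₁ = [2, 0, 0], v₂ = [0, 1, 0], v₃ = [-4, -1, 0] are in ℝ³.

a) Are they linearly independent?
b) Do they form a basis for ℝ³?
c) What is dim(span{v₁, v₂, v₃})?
Not independent, not a basis, dim(span) = 2

Check whether v₃ can be written as a linear combination of v₁ and v₂.
v₃ = (-2)·v₁ + (-1)·v₂ = [-4, -1, 0], so the three vectors are linearly dependent.
Thus they do not form a basis for ℝ³, and dim(span{v₁, v₂, v₃}) = 2 (spanned by v₁ and v₂).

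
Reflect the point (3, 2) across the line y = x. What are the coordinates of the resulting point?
(2, 3)

Reflection across line y = x: (3, 2) → (2, 3)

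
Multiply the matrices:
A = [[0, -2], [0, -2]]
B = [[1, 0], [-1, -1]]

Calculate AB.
[[2, 2], [2, 2]]

Each entry (i,j) of AB = sum over k of A[i][k]*B[k][j].
(AB)[0][0] = (0)*(1) + (-2)*(-1) = 2
(AB)[0][1] = (0)*(0) + (-2)*(-1) = 2
(AB)[1][0] = (0)*(1) + (-2)*(-1) = 2
(AB)[1][1] = (0)*(0) + (-2)*(-1) = 2
AB = [[2, 2], [2, 2]]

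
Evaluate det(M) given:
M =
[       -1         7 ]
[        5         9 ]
det(M) = -44

For a 2×2 matrix [[a, b], [c, d]], det = a*d - b*c.
det(M) = (-1)*(9) - (7)*(5) = -9 - 35 = -44.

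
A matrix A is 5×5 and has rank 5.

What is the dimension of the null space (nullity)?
0

The rank-nullity theorem for an m×n matrix states:
rank(A) + nullity(A) = n (the number of columns).
Here n = 5 and rank(A) = 5, so nullity(A) = 5 - 5 = 0.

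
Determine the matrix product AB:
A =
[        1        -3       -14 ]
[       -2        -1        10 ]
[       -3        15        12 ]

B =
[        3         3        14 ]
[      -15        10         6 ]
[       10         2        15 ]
AB =
[      -92       -55      -214 ]
[      109         4       116 ]
[     -114       165       228 ]

Matrix multiplication: (AB)[i][j] = sum over k of A[i][k] * B[k][j].
  (AB)[0][0] = (1)*(3) + (-3)*(-15) + (-14)*(10) = -92
  (AB)[0][1] = (1)*(3) + (-3)*(10) + (-14)*(2) = -55
  (AB)[0][2] = (1)*(14) + (-3)*(6) + (-14)*(15) = -214
  (AB)[1][0] = (-2)*(3) + (-1)*(-15) + (10)*(10) = 109
  (AB)[1][1] = (-2)*(3) + (-1)*(10) + (10)*(2) = 4
  (AB)[1][2] = (-2)*(14) + (-1)*(6) + (10)*(15) = 116
  (AB)[2][0] = (-3)*(3) + (15)*(-15) + (12)*(10) = -114
  (AB)[2][1] = (-3)*(3) + (15)*(10) + (12)*(2) = 165
  (AB)[2][2] = (-3)*(14) + (15)*(6) + (12)*(15) = 228
AB =
[      -92       -55      -214 ]
[      109         4       116 ]
[     -114       165       228 ]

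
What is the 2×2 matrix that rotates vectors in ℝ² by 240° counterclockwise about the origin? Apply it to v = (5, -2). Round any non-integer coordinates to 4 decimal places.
R = [[-1/2, √3/2], [-√3/2, -1/2]]; R·v = (-4.2321, -3.3301)

A counterclockwise rotation by angle θ in ℝ² has matrix R(θ) = [[cos θ, -sin θ], [sin θ, cos θ]].
For θ = 240°: cos θ = -1/2, sin θ = -√3/2.
R(240°) = [[-1/2, √3/2], [-√3/2, -1/2]].
R·v = [-1/2·5 + (√3/2)·-2, -√3/2·5 + -1/2·-2] = (-4.2321, -3.3301).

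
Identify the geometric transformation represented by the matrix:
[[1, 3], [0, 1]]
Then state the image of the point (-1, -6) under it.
horizontal shear with factor 3; image of (-1, -6) is (-19, -6)

The matrix [[1, k], [0, 1]] sends (x, y) to (x + 3y, y), leaving the y-coordinate fixed: a horizontal shear.
The matrix [[1, 3], [0, 1]] represents: horizontal shear with factor 3.
Applying it to (-1, -6): [1·-1 + 3·-6, 0·-1 + 1·-6] = (-19, -6).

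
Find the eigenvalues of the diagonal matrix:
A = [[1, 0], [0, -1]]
λ₁ = 1, λ₂ = -1

The characteristic polynomial of A is det(A - λI) = (1 - λ)(-1 - λ) = 0.
The roots are λ = 1 and λ = -1, so the eigenvalues are the diagonal entries.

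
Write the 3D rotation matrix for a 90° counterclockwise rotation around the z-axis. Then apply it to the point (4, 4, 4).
R = [[0, -1, 0], [1, 0, 0], [0, 0, 1]]; R·(4, 4, 4) = (-4, 4, 4)

Rotation matrix for 90° around z-axis:
cos(90°) = 0, sin(90°) = 1
R = [[0, -1, 0], [1, 0, 0], [0, 0, 1]]
Apply to (4, 4, 4): R·[4, 4, 4]ᵀ = (-4, 4, 4)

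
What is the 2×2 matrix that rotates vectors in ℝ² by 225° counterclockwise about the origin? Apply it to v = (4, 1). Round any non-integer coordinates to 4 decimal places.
R = [[-√2/2, √2/2], [-√2/2, -√2/2]]; R·v = (-2.1213, -3.5355)

A counterclockwise rotation by angle θ in ℝ² has matrix R(θ) = [[cos θ, -sin θ], [sin θ, cos θ]].
For θ = 225°: cos θ = -√2/2, sin θ = -√2/2.
R(225°) = [[-√2/2, √2/2], [-√2/2, -√2/2]].
R·v = [-√2/2·4 + (√2/2)·1, -√2/2·4 + -√2/2·1] = (-2.1213, -3.5355).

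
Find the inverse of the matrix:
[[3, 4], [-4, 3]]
[[3/25, -4/25], [4/25, 3/25]]

For [[a,b],[c,d]], inverse = (1/det)·[[d,-b],[-c,a]]
det = 3·3 - 4·-4 = 25
Inverse = (1/25)·[[3, -4], [4, 3]]
        = [[3/25, -4/25], [4/25, 3/25]]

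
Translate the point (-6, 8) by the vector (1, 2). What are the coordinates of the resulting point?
(-5, 10)

Translation by (1, 2):
x' = -6 + 1 = -5
y' = 8 + 2 = 10
Homogeneous matrix: [[1, 0, 1], [0, 1, 2], [0, 0, 1]]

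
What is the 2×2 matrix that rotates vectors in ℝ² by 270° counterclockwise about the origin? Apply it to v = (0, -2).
R = [[0, 1], [-1, 0]]; R·v = (-2, 0)

A counterclockwise rotation by angle θ in ℝ² has matrix R(θ) = [[cos θ, -sin θ], [sin θ, cos θ]].
For θ = 270°: cos θ = 0, sin θ = -1.
R(270°) = [[0, 1], [-1, 0]].
R·v = [0·0 + (1)·-2, -1·0 + 0·-2] = (-2, 0).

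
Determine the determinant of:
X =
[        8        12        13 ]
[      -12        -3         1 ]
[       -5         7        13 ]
det(X) = 157

Expand along row 0 (cofactor expansion): det(X) = a*(e*i - f*h) - b*(d*i - f*g) + c*(d*h - e*g), where the 3×3 is [[a, b, c], [d, e, f], [g, h, i]].
Minor M_00 = (-3)*(13) - (1)*(7) = -39 - 7 = -46.
Minor M_01 = (-12)*(13) - (1)*(-5) = -156 + 5 = -151.
Minor M_02 = (-12)*(7) - (-3)*(-5) = -84 - 15 = -99.
det(X) = (8)*(-46) - (12)*(-151) + (13)*(-99) = -368 + 1812 - 1287 = 157.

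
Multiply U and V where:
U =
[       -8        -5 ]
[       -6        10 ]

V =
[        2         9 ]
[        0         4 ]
UV =
[      -16       -92 ]
[      -12       -14 ]

Matrix multiplication: (UV)[i][j] = sum over k of U[i][k] * V[k][j].
  (UV)[0][0] = (-8)*(2) + (-5)*(0) = -16
  (UV)[0][1] = (-8)*(9) + (-5)*(4) = -92
  (UV)[1][0] = (-6)*(2) + (10)*(0) = -12
  (UV)[1][1] = (-6)*(9) + (10)*(4) = -14
UV =
[      -16       -92 ]
[      -12       -14 ]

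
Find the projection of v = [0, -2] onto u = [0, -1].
[0, -2]

The projection of v onto u is proj_u(v) = ((v·u) / (u·u)) · u.
v·u = (0)*(0) + (-2)*(-1) = 2.
u·u = (0)*(0) + (-1)*(-1) = 1.
coefficient = 2 / 1 = 2.
proj_u(v) = 2 · [0, -1] = [0, -2].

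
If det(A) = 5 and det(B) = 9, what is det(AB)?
45

Use the multiplicative property of determinants: det(AB) = det(A)*det(B).
det(AB) = (5)*(9) = 45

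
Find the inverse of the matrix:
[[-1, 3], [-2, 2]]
[[1/2, -3/4], [1/2, -1/4]]

For [[a,b],[c,d]], inverse = (1/det)·[[d,-b],[-c,a]]
det = -1·2 - 3·-2 = 4
Inverse = (1/4)·[[2, -3], [2, -1]]
        = [[1/2, -3/4], [1/2, -1/4]]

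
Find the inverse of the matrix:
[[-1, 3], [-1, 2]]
[[2, -3], [1, -1]]

For [[a,b],[c,d]], inverse = (1/det)·[[d,-b],[-c,a]]
det = -1·2 - 3·-1 = 1
Inverse = (1/1)·[[2, -3], [1, -1]]
        = [[2, -3], [1, -1]]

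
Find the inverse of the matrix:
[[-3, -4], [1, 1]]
[[1, 4], [-1, -3]]

For [[a,b],[c,d]], inverse = (1/det)·[[d,-b],[-c,a]]
det = -3·1 - -4·1 = 1
Inverse = (1/1)·[[1, 4], [-1, -3]]
        = [[1, 4], [-1, -3]]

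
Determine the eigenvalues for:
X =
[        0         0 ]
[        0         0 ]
λ = 0, 0

Solve det(X - λI) = 0. For a 2×2 matrix the characteristic equation is λ² - (trace)λ + det = 0.
trace(X) = a + d = 0 + 0 = 0.
det(X) = a*d - b*c = (0)*(0) - (0)*(0) = 0 - 0 = 0.
Characteristic equation: λ² - (0)λ + (0) = 0.
Discriminant = (0)² - 4*(0) = 0 - 0 = 0.
λ = (0 ± √0) / 2 = (0 ± 0) / 2 = 0, 0.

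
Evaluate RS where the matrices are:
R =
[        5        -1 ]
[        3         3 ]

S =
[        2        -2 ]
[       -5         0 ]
RS =
[       15       -10 ]
[       -9        -6 ]

Matrix multiplication: (RS)[i][j] = sum over k of R[i][k] * S[k][j].
  (RS)[0][0] = (5)*(2) + (-1)*(-5) = 15
  (RS)[0][1] = (5)*(-2) + (-1)*(0) = -10
  (RS)[1][0] = (3)*(2) + (3)*(-5) = -9
  (RS)[1][1] = (3)*(-2) + (3)*(0) = -6
RS =
[       15       -10 ]
[       -9        -6 ]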